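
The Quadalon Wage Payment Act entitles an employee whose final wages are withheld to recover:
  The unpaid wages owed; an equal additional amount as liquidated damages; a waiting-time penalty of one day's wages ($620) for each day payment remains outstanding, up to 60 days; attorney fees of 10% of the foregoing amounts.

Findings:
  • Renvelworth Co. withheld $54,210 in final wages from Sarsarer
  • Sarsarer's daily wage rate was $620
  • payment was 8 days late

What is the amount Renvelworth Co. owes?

Liquidated damages (equal amount): $54,210
Penalty days: min(8, 60) = 8
Waiting-time penalty: 8 × $620 = $4,960
Subtotal: $54,210 + $54,210 + $4,960 = $113,380
Attorney fees: 10% of $113,380 = $11,338
Total award: $113,380 + $11,338 = $124,718

$124,718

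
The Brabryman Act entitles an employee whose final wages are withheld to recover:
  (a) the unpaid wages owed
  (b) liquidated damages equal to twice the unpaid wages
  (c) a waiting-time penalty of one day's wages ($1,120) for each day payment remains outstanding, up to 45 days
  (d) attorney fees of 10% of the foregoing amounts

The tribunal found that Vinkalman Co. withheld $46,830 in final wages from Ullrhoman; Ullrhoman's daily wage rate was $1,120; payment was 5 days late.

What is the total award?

Doubled: 2 × $46,830 = $93,660
Penalty days: min(5, 45) = 5
Waiting-time penalty: 5 × $1,120 = $5,600
Subtotal: $46,830 + $93,660 + $5,600 = $146,090
Attorney fees: 10% of $146,090 = $14,609
Total award: $146,090 + $14,609 = $160,699

$160,699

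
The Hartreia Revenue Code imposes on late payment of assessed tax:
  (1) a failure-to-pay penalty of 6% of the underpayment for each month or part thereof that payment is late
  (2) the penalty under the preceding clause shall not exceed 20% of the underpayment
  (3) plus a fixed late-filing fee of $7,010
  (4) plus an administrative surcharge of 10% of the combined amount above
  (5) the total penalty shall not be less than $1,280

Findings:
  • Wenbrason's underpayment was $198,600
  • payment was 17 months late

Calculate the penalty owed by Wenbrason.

Accrued rate: 6% × 17 = 102%, capped at 20% → 20%
Failure-to-pay penalty: 20% of $198,600 = $39,720
Penalty before surcharge: $39,720 + $7,010 = $46,730
Administrative surcharge: 10% of $46,730 = $4,673
Total penalty: $46,730 + $4,673 = $51,403
Minimum $1,280: $51,403 meets the minimum, no increase.

$51,403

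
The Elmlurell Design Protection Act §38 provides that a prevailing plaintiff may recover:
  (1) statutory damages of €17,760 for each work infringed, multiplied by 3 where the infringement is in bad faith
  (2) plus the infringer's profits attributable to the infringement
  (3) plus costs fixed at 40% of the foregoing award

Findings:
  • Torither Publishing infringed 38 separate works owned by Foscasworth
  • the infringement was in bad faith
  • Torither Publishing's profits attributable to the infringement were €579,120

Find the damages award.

Statutory damages: 38 × €17,760 = €674,880
Trebled: 3 × €674,880 = €2,024,640
Combined award: €2,024,640 + €579,120 = €2,603,760
Costs: 40% of €2,603,760 = €1,041,504
Award plus costs: €2,603,760 + €1,041,504 = €3,645,264

€3,645,264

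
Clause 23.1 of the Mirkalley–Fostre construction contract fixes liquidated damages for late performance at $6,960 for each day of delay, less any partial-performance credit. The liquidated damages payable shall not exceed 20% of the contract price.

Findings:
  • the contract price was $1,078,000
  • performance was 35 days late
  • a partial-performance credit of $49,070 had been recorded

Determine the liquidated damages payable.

Liquidated damages: $194,530

Per-day damages: 35 × $6,960 = $243,600
Less partial-performance credit: $243,600 − $49,070 = $194,530
Cap: 20% of $1,078,000 = $215,600
Cap at $215,600: $194,530 is within the cap, no reduction.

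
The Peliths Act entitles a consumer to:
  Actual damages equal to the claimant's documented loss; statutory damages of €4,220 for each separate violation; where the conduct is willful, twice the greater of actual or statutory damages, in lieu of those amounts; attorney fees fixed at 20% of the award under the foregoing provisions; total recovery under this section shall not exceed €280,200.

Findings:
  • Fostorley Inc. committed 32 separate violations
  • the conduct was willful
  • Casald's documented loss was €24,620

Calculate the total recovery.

€280,200

Statutory damages: 32 × €4,220 = €135,040
Greater of actual damages (€24,620) or statutory damages (€135,040): €135,040
Doubled: 2 × €135,040 = €270,080
Attorney fees: 20% of €270,080 = €54,016
Total before cap: €270,080 + €54,016 = €324,096
Cap at €280,200: €324,096 exceeds the cap → €280,200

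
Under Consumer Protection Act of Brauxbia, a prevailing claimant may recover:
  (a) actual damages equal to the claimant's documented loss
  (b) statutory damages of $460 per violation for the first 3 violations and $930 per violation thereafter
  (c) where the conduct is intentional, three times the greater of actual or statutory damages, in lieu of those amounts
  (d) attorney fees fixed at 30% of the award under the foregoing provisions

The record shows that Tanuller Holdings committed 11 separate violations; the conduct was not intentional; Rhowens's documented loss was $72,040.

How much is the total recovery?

$105,118

First 3 violations: 3 × $460 = $1,380
Remaining violations: (11 − 3) × $930 = $7,440
Statutory damages: $1,380 + $7,440 = $8,820
Conduct not intentional: the in-lieu enhancement does not apply.
Actual plus statutory damages: $72,040 + $8,820 = $80,860
Attorney fees: 30% of $80,860 = $24,258
Total recovery: $80,860 + $24,258 = $105,118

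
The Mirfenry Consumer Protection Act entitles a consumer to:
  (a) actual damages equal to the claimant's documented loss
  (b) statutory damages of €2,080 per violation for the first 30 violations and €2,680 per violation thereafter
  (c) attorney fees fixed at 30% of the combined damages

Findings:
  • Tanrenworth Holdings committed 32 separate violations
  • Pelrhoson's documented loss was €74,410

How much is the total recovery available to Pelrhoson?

€184,821

First 30 violations: 30 × €2,080 = €62,400
Remaining violations: (32 − 30) × €2,680 = €5,360
Statutory damages: €62,400 + €5,360 = €67,760
Combined damages: €74,410 + €67,760 = €142,170
Attorney fees: 30% of €142,170 = €42,651
Total recovery: €142,170 + €42,651 = €184,821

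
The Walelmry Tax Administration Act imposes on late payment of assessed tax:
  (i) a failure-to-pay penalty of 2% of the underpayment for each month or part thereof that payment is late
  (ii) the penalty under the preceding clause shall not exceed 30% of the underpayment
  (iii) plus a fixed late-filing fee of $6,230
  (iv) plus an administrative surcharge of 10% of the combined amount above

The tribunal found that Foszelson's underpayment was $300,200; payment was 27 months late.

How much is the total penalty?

$105,919

Accrued rate: 2% × 27 = 54%, capped at 30% → 30%
Failure-to-pay penalty: 30% of $300,200 = $90,060
Penalty before surcharge: $90,060 + $6,230 = $96,290
Administrative surcharge: 10% of $96,290 = $9,629
Total penalty: $96,290 + $9,629 = $105,919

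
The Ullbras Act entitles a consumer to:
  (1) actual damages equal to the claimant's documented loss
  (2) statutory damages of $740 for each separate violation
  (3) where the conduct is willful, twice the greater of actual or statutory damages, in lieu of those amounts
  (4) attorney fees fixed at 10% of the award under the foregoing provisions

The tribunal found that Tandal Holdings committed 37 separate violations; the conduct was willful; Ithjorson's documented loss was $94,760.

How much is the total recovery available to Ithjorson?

Statutory damages: 37 × $740 = $27,380
Greater of actual damages ($94,760) or statutory damages ($27,380): $94,760
Doubled: 2 × $94,760 = $189,520
Attorney fees: 10% of $189,520 = $18,952
Total recovery: $189,520 + $18,952 = $208,472

$208,472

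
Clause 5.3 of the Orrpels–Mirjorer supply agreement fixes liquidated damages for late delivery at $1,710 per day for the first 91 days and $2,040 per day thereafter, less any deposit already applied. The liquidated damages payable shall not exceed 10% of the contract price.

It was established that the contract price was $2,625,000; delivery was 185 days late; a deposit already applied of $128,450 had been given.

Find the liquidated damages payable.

$218,920

First 91 days: 91 × $1,710 = $155,610
Remaining days: (185 − 91) × $2,040 = $191,760
Accrued per-day damages: $155,610 + $191,760 = $347,370
Less deposit already applied: $347,370 − $128,450 = $218,920
Cap: 10% of $2,625,000 = $262,500
Cap at $262,500: $218,920 is within the cap, no reduction.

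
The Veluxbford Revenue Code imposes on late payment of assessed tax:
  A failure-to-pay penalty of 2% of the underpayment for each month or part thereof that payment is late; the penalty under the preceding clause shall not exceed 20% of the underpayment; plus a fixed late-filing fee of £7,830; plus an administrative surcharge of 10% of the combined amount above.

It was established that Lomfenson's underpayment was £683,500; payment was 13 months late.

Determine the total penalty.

Penalty: £158,983

Accrued rate: 2% × 13 = 26%, capped at 20% → 20%
Failure-to-pay penalty: 20% of £683,500 = £136,700
Penalty before surcharge: £136,700 + £7,830 = £144,530
Administrative surcharge: 10% of £144,530 = £14,453
Total penalty: £144,530 + £14,453 = £158,983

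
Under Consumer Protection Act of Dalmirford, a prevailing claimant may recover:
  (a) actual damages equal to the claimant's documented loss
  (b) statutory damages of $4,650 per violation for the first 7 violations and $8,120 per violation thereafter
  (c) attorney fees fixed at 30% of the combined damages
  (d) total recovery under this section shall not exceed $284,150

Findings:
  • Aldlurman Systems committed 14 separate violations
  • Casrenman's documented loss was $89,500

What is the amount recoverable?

Total recovery: $232,557

First 7 violations: 7 × $4,650 = $32,550
Remaining violations: (14 − 7) × $8,120 = $56,840
Statutory damages: $32,550 + $56,840 = $89,390
Combined damages: $89,500 + $89,390 = $178,890
Attorney fees: 30% of $178,890 = $53,667
Total before cap: $178,890 + $53,667 = $232,557
Cap at $284,150: $232,557 is within the cap, no reduction.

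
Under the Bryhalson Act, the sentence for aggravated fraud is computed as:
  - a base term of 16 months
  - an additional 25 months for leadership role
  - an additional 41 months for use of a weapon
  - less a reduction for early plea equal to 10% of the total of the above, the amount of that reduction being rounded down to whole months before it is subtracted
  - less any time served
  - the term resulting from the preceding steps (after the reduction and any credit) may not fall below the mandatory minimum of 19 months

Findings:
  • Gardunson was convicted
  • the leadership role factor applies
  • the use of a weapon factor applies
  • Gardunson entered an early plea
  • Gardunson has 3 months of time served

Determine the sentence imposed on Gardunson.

71 months

Leadership role enhancement: +25 months
Use of a weapon enhancement: +41 months
Adjusted term: 16 months + 25 months + 41 months = 82 months
Early plea reduction: 10% of 82 months = 8 months (rounded down)
After reduction: 82 − 8 = 74 months
Less time served: 74 months − 3 months = 71 months
Minimum 19 months: 71 months meets the minimum, no increase.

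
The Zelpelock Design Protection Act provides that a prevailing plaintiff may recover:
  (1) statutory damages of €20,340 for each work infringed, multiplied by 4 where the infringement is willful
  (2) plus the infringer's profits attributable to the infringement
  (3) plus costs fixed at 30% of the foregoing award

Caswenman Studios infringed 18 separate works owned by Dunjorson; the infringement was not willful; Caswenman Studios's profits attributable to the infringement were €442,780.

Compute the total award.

€1,051,570

Statutory damages: 18 × €20,340 = €366,120
Infringement not willful: no ×4 enhancement.
Combined award: €366,120 + €442,780 = €808,900
Costs: 30% of €808,900 = €242,670
Award plus costs: €808,900 + €242,670 = €1,051,570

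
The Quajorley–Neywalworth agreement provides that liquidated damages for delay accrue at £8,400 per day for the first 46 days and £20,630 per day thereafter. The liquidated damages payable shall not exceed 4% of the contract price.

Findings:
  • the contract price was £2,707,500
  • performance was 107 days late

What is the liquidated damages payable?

Liquidated damages: £108,300

First 46 days: 46 × £8,400 = £386,400
Remaining days: (107 − 46) × £20,630 = £1,258,430
Accrued per-day damages: £386,400 + £1,258,430 = £1,644,830
Cap: 4% of £2,707,500 = £108,300
Cap at £108,300: £1,644,830 exceeds the cap → £108,300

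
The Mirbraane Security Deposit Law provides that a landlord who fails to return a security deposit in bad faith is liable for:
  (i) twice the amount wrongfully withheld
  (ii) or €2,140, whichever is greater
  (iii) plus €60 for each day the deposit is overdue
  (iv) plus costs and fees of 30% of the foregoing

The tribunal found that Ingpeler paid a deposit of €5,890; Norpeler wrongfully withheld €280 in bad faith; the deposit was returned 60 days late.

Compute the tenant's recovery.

€7,462

Doubled: 2 × €280 = €560
Minimum €2,140: €560 is below the minimum → €2,140
Late-return penalty: 60 × €60 = €3,600
Damages plus late penalty: €2,140 + €3,600 = €5,740
Costs and fees: 30% of €5,740 = €1,722
Total recovery: €5,740 + €1,722 = €7,462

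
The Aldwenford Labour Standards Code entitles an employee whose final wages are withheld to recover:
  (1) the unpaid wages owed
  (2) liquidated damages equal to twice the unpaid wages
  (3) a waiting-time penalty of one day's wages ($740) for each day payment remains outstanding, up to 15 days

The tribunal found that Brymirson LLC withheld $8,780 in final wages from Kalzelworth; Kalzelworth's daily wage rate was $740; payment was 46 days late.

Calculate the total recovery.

Doubled: 2 × $8,780 = $17,560
Penalty days: min(46, 15) = 15
Waiting-time penalty: 15 × $740 = $11,100
Total award: $8,780 + $17,560 + $11,100 = $37,440

$37,440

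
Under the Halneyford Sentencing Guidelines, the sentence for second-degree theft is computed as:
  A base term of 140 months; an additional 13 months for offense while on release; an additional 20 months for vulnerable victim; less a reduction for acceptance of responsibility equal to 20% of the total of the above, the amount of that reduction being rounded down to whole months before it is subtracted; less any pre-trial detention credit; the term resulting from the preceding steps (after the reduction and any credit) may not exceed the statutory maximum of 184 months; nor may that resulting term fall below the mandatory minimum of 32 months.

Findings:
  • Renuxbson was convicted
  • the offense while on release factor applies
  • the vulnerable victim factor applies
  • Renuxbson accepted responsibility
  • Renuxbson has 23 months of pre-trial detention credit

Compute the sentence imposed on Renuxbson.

116 months

Offense while on release enhancement: +13 months
Vulnerable victim enhancement: +20 months
Adjusted term: 140 months + 13 months + 20 months = 173 months
Acceptance of responsibility reduction: 20% of 173 months = 34 months (rounded down)
After reduction: 173 − 34 = 139 months
Less pre-trial detention credit: 139 months − 23 months = 116 months
Cap at 184 months: 116 months is within the cap, no reduction.
Minimum 32 months: 116 months meets the minimum, no increase.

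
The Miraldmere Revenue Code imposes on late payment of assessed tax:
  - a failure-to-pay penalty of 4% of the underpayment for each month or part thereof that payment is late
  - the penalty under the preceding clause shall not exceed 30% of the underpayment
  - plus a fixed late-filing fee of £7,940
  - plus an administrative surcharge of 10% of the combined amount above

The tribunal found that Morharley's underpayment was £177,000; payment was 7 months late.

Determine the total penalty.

£63,250

Accrued rate: 4% × 7 = 28%, capped at 30% → 28%
Failure-to-pay penalty: 28% of £177,000 = £49,560
Penalty before surcharge: £49,560 + £7,940 = £57,500
Administrative surcharge: 10% of £57,500 = £5,750
Total penalty: £57,500 + £5,750 = £63,250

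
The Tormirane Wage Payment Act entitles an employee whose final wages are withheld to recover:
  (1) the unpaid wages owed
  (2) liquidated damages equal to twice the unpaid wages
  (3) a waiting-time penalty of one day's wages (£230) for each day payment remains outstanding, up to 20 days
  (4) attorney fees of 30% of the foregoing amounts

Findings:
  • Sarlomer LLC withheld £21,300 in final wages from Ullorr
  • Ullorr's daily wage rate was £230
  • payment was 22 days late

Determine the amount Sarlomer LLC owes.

Doubled: 2 × £21,300 = £42,600
Penalty days: min(22, 20) = 20
Waiting-time penalty: 20 × £230 = £4,600
Subtotal: £21,300 + £42,600 + £4,600 = £68,500
Attorney fees: 30% of £68,500 = £20,550
Total award: £68,500 + £20,550 = £89,050

£89,050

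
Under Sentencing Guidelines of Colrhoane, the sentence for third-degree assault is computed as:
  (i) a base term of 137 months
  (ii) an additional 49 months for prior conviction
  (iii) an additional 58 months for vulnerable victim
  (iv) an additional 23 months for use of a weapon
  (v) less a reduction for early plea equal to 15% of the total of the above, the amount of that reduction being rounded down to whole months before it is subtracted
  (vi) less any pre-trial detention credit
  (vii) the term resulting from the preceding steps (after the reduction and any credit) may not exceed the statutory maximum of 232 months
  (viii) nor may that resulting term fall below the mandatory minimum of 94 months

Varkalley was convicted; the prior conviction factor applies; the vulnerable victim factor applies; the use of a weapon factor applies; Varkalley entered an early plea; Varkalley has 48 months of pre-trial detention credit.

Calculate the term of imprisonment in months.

179 months

Prior conviction enhancement: +49 months
Vulnerable victim enhancement: +58 months
Use of a weapon enhancement: +23 months
Adjusted term: 137 months + 49 months + 58 months + 23 months = 267 months
Early plea reduction: 15% of 267 months = 40 months (rounded down)
After reduction: 267 − 40 = 227 months
Less pre-trial detention credit: 227 months − 48 months = 179 months
Cap at 232 months: 179 months is within the cap, no reduction.
Minimum 94 months: 179 months meets the minimum, no increase.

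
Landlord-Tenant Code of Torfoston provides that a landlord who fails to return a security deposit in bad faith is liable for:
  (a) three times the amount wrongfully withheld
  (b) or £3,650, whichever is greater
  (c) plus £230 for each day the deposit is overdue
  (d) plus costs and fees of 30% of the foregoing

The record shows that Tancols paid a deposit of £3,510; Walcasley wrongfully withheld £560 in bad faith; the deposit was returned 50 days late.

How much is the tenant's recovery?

£19,695

Trebled: 3 × £560 = £1,680
Minimum £3,650: £1,680 is below the minimum → £3,650
Late-return penalty: 50 × £230 = £11,500
Damages plus late penalty: £3,650 + £11,500 = £15,150
Costs and fees: 30% of £15,150 = £4,545
Total recovery: £15,150 + £4,545 = £19,695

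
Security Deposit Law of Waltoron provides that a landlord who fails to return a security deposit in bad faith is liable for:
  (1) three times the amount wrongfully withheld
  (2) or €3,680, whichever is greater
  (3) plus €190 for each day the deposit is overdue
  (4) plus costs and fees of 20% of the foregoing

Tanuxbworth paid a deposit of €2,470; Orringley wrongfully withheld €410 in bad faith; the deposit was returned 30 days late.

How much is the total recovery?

Trebled: 3 × €410 = €1,230
Minimum €3,680: €1,230 is below the minimum → €3,680
Late-return penalty: 30 × €190 = €5,700
Damages plus late penalty: €3,680 + €5,700 = €9,380
Costs and fees: 20% of €9,380 = €1,876
Total recovery: €9,380 + €1,876 = €11,256

€11,256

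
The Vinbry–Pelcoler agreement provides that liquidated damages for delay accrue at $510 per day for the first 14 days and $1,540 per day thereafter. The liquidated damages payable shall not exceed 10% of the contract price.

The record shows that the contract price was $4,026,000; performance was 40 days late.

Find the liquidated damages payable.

$47,180

First 14 days: 14 × $510 = $7,140
Remaining days: (40 − 14) × $1,540 = $40,040
Accrued per-day damages: $7,140 + $40,040 = $47,180
Cap: 10% of $4,026,000 = $402,600
Cap at $402,600: $47,180 is within the cap, no reduction.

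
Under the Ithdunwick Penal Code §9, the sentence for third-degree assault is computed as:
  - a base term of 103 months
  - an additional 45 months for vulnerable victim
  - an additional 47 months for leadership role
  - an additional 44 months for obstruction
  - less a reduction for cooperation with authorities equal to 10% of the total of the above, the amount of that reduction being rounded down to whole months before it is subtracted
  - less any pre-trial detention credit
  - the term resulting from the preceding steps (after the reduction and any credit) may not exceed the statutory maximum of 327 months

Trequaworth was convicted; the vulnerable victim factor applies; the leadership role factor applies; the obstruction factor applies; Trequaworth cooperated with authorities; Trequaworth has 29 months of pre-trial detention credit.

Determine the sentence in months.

187 months

Vulnerable victim enhancement: +45 months
Leadership role enhancement: +47 months
Obstruction enhancement: +44 months
Adjusted term: 103 months + 45 months + 47 months + 44 months = 239 months
Cooperation with authorities reduction: 10% of 239 months = 23 months (rounded down)
After reduction: 239 − 23 = 216 months
Less pre-trial detention credit: 216 months − 29 months = 187 months
Cap at 327 months: 187 months is within the cap, no reduction.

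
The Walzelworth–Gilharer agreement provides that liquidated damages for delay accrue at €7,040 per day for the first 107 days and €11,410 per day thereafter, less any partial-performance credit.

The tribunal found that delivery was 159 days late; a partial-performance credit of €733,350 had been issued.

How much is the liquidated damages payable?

€613,250

First 107 days: 107 × €7,040 = €753,280
Remaining days: (159 − 107) × €11,410 = €593,320
Accrued per-day damages: €753,280 + €593,320 = €1,346,600
Less partial-performance credit: €1,346,600 − €733,350 = €613,250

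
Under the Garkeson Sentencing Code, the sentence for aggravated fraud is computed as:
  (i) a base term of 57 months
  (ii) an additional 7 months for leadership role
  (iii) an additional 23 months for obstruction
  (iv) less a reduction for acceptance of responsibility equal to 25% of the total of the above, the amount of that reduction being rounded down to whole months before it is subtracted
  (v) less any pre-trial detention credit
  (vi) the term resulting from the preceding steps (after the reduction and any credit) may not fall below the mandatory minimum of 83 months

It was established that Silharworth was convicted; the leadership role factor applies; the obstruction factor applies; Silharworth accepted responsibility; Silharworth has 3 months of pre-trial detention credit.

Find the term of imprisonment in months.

Leadership role enhancement: +7 months
Obstruction enhancement: +23 months
Adjusted term: 57 months + 7 months + 23 months = 87 months
Acceptance of responsibility reduction: 25% of 87 months = 21 months (rounded down)
After reduction: 87 − 21 = 66 months
Less pre-trial detention credit: 66 months − 3 months = 63 months
Minimum 83 months: 63 months is below the minimum → 83 months

Sentence: 83 months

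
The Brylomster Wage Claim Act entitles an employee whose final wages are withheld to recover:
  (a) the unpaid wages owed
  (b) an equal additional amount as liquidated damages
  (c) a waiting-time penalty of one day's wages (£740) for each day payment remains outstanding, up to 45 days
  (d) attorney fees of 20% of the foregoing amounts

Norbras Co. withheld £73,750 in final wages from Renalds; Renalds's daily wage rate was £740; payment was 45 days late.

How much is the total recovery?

£216,960

Liquidated damages (equal amount): £73,750
Penalty days: min(45, 45) = 45
Waiting-time penalty: 45 × £740 = £33,300
Subtotal: £73,750 + £73,750 + £33,300 = £180,800
Attorney fees: 20% of £180,800 = £36,160
Total award: £180,800 + £36,160 = £216,960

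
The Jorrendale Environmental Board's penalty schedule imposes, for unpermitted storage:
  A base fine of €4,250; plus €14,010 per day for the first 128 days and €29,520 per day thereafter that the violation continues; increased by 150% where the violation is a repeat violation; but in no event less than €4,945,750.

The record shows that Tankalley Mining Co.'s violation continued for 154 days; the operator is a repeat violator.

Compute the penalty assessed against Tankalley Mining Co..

Civil penalty: €6,412,625

First 128 days: 128 × €14,010 = €1,793,280
Remaining days: (154 − 128) × €29,520 = €767,520
Per-day component: €1,793,280 + €767,520 = €2,560,800
Base plus per-day: €4,250 + €2,560,800 = €2,565,050
Enhancement: 150% of €2,565,050 = €3,847,575
Enhanced fine: €2,565,050 + €3,847,575 = €6,412,625
Minimum €4,945,750: €6,412,625 meets the minimum, no increase.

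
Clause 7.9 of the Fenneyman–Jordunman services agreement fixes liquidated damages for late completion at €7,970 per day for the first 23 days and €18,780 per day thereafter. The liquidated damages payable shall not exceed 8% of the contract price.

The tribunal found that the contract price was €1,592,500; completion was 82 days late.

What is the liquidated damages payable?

First 23 days: 23 × €7,970 = €183,310
Remaining days: (82 − 23) × €18,780 = €1,108,020
Accrued per-day damages: €183,310 + €1,108,020 = €1,291,330
Cap: 8% of €1,592,500 = €127,400
Cap at €127,400: €1,291,330 exceeds the cap → €127,400

€127,400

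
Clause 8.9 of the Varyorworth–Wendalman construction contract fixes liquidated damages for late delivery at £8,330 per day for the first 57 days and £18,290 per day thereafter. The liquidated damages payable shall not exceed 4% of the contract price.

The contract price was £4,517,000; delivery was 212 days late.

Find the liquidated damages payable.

First 57 days: 57 × £8,330 = £474,810
Remaining days: (212 − 57) × £18,290 = £2,834,950
Accrued per-day damages: £474,810 + £2,834,950 = £3,309,760
Cap: 4% of £4,517,000 = £180,680
Cap at £180,680: £3,309,760 exceeds the cap → £180,680

Liquidated damages: £180,680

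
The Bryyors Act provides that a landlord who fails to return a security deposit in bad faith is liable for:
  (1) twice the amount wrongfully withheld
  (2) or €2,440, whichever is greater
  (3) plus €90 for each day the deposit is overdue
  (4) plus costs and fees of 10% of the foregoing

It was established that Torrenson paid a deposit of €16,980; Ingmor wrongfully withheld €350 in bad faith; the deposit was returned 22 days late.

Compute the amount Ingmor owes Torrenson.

€4,862

Doubled: 2 × €350 = €700
Minimum €2,440: €700 is below the minimum → €2,440
Late-return penalty: 22 × €90 = €1,980
Damages plus late penalty: €2,440 + €1,980 = €4,420
Costs and fees: 10% of €4,420 = €442
Total recovery: €4,420 + €442 = €4,862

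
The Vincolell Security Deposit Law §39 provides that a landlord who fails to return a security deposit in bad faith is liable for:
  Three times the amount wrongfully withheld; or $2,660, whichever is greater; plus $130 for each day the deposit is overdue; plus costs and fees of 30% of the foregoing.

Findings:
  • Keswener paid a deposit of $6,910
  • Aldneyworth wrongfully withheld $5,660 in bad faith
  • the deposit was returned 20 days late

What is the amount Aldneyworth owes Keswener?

$25,454

Trebled: 3 × $5,660 = $16,980
Minimum $2,660: $16,980 meets the minimum, no increase.
Late-return penalty: 20 × $130 = $2,600
Damages plus late penalty: $16,980 + $2,600 = $19,580
Costs and fees: 30% of $19,580 = $5,874
Total recovery: $19,580 + $5,874 = $25,454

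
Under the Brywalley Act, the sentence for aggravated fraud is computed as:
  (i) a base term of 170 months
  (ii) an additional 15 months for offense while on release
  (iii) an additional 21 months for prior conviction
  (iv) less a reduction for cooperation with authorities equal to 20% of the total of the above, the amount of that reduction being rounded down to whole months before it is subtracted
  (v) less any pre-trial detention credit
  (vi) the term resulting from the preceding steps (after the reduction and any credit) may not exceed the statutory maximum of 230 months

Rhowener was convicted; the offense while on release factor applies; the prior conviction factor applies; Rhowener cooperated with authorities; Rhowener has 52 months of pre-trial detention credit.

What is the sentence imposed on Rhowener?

Offense while on release enhancement: +15 months
Prior conviction enhancement: +21 months
Adjusted term: 170 months + 15 months + 21 months = 206 months
Cooperation with authorities reduction: 20% of 206 months = 41 months (rounded down)
After reduction: 206 − 41 = 165 months
Less pre-trial detention credit: 165 months − 52 months = 113 months
Cap at 230 months: 113 months is within the cap, no reduction.

Sentence: 113 months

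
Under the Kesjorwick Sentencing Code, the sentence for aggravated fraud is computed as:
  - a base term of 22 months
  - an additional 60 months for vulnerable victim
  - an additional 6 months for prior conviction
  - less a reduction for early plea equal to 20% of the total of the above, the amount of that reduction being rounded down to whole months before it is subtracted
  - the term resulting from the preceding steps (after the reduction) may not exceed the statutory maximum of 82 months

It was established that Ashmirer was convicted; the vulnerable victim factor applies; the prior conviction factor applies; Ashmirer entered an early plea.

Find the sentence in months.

71 months

Vulnerable victim enhancement: +60 months
Prior conviction enhancement: +6 months
Adjusted term: 22 months + 60 months + 6 months = 88 months
Early plea reduction: 20% of 88 months = 17 months (rounded down)
After reduction: 88 − 17 = 71 months
Cap at 82 months: 71 months is within the cap, no reduction.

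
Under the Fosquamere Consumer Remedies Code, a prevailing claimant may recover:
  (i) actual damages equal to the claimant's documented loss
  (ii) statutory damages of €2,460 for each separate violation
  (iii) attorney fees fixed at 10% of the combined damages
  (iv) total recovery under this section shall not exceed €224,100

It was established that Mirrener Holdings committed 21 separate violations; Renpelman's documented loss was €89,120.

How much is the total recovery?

€154,858

Statutory damages: 21 × €2,460 = €51,660
Combined damages: €89,120 + €51,660 = €140,780
Attorney fees: 10% of €140,780 = €14,078
Total before cap: €140,780 + €14,078 = €154,858
Cap at €224,100: €154,858 is within the cap, no reduction.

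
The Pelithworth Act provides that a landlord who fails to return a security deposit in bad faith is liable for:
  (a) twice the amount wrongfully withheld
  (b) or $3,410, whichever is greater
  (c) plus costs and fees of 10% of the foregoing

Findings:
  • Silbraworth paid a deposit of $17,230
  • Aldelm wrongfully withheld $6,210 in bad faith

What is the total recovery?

Doubled: 2 × $6,210 = $12,420
Minimum $3,410: $12,420 meets the minimum, no increase.
Costs and fees: 10% of $12,420 = $1,242
Total recovery: $12,420 + $1,242 = $13,662

Recovery: $13,662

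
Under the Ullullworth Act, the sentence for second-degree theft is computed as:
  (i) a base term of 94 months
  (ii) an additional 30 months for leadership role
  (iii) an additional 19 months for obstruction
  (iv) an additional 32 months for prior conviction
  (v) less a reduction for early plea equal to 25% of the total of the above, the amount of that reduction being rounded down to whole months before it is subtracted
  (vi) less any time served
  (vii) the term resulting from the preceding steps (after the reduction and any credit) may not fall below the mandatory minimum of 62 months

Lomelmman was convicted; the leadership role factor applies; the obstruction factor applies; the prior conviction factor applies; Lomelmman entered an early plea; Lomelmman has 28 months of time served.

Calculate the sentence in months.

104 months

Leadership role enhancement: +30 months
Obstruction enhancement: +19 months
Prior conviction enhancement: +32 months
Adjusted term: 94 months + 30 months + 19 months + 32 months = 175 months
Early plea reduction: 25% of 175 months = 43 months (rounded down)
After reduction: 175 − 43 = 132 months
Less time served: 132 months − 28 months = 104 months
Minimum 62 months: 104 months meets the minimum, no increase.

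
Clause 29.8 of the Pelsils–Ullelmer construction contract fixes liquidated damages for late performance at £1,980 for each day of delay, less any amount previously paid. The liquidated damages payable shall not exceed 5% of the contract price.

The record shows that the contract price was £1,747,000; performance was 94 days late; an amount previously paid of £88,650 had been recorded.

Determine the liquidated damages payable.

Liquidated damages: £87,350

Per-day damages: 94 × £1,980 = £186,120
Less amount previously paid: £186,120 − £88,650 = £97,470
Cap: 5% of £1,747,000 = £87,350
Cap at £87,350: £97,470 exceeds the cap → £87,350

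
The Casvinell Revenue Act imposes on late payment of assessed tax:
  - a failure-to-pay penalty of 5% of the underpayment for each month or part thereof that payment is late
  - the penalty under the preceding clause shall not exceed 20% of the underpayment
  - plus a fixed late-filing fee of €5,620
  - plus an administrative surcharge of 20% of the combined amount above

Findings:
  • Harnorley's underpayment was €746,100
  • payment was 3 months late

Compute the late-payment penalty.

Accrued rate: 5% × 3 = 15%, capped at 20% → 15%
Failure-to-pay penalty: 15% of €746,100 = €111,915
Penalty before surcharge: €111,915 + €5,620 = €117,535
Administrative surcharge: 20% of €117,535 = €23,507
Total penalty: €117,535 + €23,507 = €141,042

€141,042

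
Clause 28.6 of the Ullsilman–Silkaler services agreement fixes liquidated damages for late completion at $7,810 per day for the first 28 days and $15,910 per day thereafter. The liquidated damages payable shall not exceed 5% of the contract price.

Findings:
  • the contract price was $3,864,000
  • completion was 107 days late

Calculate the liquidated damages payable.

First 28 days: 28 × $7,810 = $218,680
Remaining days: (107 − 28) × $15,910 = $1,256,890
Accrued per-day damages: $218,680 + $1,256,890 = $1,475,570
Cap: 5% of $3,864,000 = $193,200
Cap at $193,200: $1,475,570 exceeds the cap → $193,200

Liquidated damages: $193,200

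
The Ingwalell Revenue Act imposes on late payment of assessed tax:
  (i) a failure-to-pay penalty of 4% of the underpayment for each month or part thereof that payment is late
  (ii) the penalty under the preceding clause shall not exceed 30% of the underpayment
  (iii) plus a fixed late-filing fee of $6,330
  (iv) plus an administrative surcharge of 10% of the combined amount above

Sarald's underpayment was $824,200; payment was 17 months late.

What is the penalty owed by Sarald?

$278,949

Accrued rate: 4% × 17 = 68%, capped at 30% → 30%
Failure-to-pay penalty: 30% of $824,200 = $247,260
Penalty before surcharge: $247,260 + $6,330 = $253,590
Administrative surcharge: 10% of $253,590 = $25,359
Total penalty: $253,590 + $25,359 = $278,949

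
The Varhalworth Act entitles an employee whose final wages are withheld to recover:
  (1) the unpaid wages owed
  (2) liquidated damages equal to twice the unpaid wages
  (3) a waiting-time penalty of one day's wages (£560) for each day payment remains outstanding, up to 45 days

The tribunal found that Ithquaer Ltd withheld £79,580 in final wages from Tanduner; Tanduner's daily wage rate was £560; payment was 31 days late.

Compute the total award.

Total award: £256,100

Doubled: 2 × £79,580 = £159,160
Penalty days: min(31, 45) = 31
Waiting-time penalty: 31 × £560 = £17,360
Total award: £79,580 + £159,160 + £17,360 = £256,100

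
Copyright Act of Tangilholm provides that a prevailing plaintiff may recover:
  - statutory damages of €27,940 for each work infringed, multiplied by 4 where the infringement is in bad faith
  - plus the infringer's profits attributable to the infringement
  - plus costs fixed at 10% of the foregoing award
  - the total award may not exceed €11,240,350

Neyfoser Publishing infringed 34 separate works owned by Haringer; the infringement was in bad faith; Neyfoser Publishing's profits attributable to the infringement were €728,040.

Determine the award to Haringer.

Statutory damages: 34 × €27,940 = €949,960
Multiplied by 4: 4 × €949,960 = €3,799,840
Combined award: €3,799,840 + €728,040 = €4,527,880
Costs: 10% of €4,527,880 = €452,788
Award plus costs: €4,527,880 + €452,788 = €4,980,668
Cap at €11,240,350: €4,980,668 is within the cap, no reduction.

€4,980,668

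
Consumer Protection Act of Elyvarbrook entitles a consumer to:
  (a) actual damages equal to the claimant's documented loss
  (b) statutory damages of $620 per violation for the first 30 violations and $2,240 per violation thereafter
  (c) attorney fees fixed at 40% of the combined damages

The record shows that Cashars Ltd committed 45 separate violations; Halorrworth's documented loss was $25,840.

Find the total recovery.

$109,256

First 30 violations: 30 × $620 = $18,600
Remaining violations: (45 − 30) × $2,240 = $33,600
Statutory damages: $18,600 + $33,600 = $52,200
Combined damages: $25,840 + $52,200 = $78,040
Attorney fees: 40% of $78,040 = $31,216
Total recovery: $78,040 + $31,216 = $109,256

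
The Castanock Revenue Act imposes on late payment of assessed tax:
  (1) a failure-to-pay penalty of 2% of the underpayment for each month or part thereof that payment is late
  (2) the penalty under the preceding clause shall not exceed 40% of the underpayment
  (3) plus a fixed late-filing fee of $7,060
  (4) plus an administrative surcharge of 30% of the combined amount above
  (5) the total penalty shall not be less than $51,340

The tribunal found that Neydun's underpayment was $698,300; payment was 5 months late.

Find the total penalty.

$99,957

Accrued rate: 2% × 5 = 10%, capped at 40% → 10%
Failure-to-pay penalty: 10% of $698,300 = $69,830
Penalty before surcharge: $69,830 + $7,060 = $76,890
Administrative surcharge: 30% of $76,890 = $23,067
Total penalty: $76,890 + $23,067 = $99,957
Minimum $51,340: $99,957 meets the minimum, no increase.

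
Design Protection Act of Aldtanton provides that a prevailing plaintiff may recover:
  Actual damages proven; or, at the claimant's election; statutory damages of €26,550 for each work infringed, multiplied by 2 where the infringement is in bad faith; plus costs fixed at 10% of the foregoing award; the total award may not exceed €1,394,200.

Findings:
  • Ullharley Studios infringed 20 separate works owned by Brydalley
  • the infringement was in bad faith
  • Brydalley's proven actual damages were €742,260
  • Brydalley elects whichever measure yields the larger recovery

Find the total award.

Award: €1,168,200

Statutory damages: 20 × €26,550 = €531,000
Doubled: 2 × €531,000 = €1,062,000
Greater of actual damages (€742,260) or enhanced statutory damages (€1,062,000): €1,062,000
Costs: 10% of €1,062,000 = €106,200
Award plus costs: €1,062,000 + €106,200 = €1,168,200
Cap at €1,394,200: €1,168,200 is within the cap, no reduction.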